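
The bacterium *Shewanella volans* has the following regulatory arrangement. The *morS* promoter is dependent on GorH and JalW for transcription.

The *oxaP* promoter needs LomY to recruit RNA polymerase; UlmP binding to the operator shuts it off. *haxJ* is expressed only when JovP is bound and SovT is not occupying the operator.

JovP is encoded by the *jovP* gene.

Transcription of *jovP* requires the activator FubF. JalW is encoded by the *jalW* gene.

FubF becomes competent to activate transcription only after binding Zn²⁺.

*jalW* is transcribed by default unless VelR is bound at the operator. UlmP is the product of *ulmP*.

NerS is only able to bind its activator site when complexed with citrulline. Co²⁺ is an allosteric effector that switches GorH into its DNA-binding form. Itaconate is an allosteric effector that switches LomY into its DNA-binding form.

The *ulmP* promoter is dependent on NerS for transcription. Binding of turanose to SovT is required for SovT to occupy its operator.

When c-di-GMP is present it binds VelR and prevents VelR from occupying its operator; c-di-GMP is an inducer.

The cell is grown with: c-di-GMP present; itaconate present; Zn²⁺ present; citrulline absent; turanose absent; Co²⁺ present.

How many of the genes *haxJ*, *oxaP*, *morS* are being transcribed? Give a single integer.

Zn²⁺ is present, so FubF is active.
No repressor is bound and FubF is active, so *jovP* is transcribed.
So JovP is produced and active.
Turanose is absent, so SovT is inactive.
No repressor is bound and JovP is active, so *haxJ* is transcribed.
→ *haxJ* is ON.
Itaconate is present, so LomY is active.
Citrulline is absent, so NerS is inactive.
Required activator NerS is absent, so *ulmP* is not transcribed.
So UlmP is not produced.
No repressor is bound and LomY is active, so *oxaP* is transcribed.
→ *oxaP* is ON.
Co²⁺ is present, so GorH is active.
c-di-GMP is present, so VelR is inactive.
With no repressor bound, *jalW* is transcribed.
So JalW is produced and active.
No repressor is bound and GorH and JalW are active, so *morS* is transcribed.
→ *morS* is ON.
3 of the 3 genes are transcribed.

3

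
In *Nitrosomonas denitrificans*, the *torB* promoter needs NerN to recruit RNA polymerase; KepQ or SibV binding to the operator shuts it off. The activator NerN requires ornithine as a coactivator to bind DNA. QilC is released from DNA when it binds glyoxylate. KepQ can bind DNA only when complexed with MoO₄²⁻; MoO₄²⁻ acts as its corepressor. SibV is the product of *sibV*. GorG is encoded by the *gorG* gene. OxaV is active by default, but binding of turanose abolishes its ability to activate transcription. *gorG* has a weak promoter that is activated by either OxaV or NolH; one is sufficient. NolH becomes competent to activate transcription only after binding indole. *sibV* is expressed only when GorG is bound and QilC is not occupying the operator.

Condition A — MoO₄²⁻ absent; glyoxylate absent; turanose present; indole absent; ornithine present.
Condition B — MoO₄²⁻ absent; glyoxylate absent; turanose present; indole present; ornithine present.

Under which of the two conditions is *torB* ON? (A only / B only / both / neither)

both

Condition A:
MoO₄²⁻ is absent, so KepQ is inactive.
Glyoxylate is absent, so QilC is active.
Turanose is present, so OxaV is inactive.
Indole is absent, so NolH is inactive.
No activator is available at the *gorG* promoter, so *gorG* is not transcribed.
So GorG is not produced.
With repressor QilC bound, *sibV* is not transcribed.
So SibV is not produced.
Ornithine is present, so NerN is active.
No repressor is bound and NerN is active, so *torB* is transcribed.
→ *torB* is ON in A.
Condition B:
MoO₄²⁻ is absent, so KepQ is inactive.
Glyoxylate is absent, so QilC is active.
Turanose is present, so OxaV is inactive.
Indole is present, so NolH is active.
Activator NolH is present, so *gorG* is transcribed.
So GorG is produced and active.
With repressor QilC bound, *sibV* is not transcribed.
So SibV is not produced.
Ornithine is present, so NerN is active.
No repressor is bound and NerN is active, so *torB* is transcribed.
→ *torB* is ON in B.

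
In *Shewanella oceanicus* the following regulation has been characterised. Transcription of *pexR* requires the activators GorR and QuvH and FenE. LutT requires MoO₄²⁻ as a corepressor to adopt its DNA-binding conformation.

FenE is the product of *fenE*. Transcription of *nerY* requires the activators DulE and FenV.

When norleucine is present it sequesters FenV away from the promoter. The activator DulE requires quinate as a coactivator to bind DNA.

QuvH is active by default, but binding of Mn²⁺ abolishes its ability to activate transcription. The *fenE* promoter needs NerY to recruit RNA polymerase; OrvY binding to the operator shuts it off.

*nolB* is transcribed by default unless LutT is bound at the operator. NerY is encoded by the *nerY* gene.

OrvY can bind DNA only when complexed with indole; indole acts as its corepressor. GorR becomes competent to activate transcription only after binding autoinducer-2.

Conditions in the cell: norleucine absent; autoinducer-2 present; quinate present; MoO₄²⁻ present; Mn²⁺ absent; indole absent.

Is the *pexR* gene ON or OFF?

Autoinducer-2 is present, so GorR is active.
Mn²⁺ is absent, so QuvH is active.
Quinate is present, so DulE is active.
Norleucine is absent, so FenV is active.
No repressor is bound and DulE and FenV are active, so *nerY* is transcribed.
So NerY is produced and active.
Indole is absent, so OrvY is inactive.
No repressor is bound and NerY is active, so *fenE* is transcribed.
So FenE is produced and active.
No repressor is bound and GorR and QuvH and FenE are active, so *pexR* is transcribed.

ON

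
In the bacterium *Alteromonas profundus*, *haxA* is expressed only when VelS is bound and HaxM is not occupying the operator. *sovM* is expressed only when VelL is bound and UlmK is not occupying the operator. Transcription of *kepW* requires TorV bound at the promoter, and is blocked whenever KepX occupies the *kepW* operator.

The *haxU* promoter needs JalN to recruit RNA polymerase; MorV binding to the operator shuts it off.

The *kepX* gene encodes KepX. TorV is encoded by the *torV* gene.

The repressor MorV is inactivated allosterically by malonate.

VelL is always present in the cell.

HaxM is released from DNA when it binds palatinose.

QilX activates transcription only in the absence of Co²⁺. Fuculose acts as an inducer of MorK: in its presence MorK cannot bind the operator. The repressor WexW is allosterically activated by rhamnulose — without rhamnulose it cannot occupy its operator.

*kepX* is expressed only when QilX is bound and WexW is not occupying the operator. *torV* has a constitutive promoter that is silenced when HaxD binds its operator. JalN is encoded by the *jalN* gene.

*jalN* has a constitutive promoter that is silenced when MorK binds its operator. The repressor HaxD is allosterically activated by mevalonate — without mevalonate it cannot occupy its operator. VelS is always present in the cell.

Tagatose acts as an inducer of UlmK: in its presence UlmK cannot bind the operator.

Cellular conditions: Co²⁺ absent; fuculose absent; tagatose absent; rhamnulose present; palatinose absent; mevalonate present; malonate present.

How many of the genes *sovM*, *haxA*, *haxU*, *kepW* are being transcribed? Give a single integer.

VelL is produced constitutively and is active.
Tagatose is absent, so UlmK is active.
With repressor UlmK bound, *sovM* is not transcribed.
→ *sovM* is OFF.
VelS is produced constitutively and is active.
Palatinose is absent, so HaxM is active.
With repressor HaxM bound, *haxA* is not transcribed.
→ *haxA* is OFF.
Fuculose is absent, so MorK is active.
With repressor MorK bound, *jalN* is not transcribed.
So JalN is not produced.
Malonate is present, so MorV is inactive.
Required activator JalN is absent, so *haxU* is not transcribed.
→ *haxU* is OFF.
Rhamnulose is present, so WexW is active.
Co²⁺ is absent, so QilX is active.
With repressor WexW bound, *kepX* is not transcribed.
So KepX is not produced.
Mevalonate is present, so HaxD is active.
With repressor HaxD bound, *torV* is not transcribed.
So TorV is not produced.
Required activator TorV is absent, so *kepW* is not transcribed.
→ *kepW* is OFF.
0 of the 4 genes are transcribed.

0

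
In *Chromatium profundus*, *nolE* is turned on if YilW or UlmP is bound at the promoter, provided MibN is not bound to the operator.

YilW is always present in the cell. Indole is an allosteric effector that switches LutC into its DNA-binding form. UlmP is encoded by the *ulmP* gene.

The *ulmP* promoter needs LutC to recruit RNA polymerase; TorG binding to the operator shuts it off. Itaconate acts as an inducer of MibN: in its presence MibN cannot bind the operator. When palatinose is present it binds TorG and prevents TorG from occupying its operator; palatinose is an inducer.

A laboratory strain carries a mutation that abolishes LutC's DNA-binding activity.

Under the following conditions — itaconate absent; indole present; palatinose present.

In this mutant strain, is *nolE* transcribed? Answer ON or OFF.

YilW is produced constitutively and is active.
Itaconate is absent, so MibN is active.
LutC is non-functional in this strain, so it has no effect.
Palatinose is present, so TorG is inactive.
Required activator LutC is absent, so *ulmP* is not transcribed.
So UlmP is not produced.
With repressor MibN bound, *nolE* is not transcribed.

OFF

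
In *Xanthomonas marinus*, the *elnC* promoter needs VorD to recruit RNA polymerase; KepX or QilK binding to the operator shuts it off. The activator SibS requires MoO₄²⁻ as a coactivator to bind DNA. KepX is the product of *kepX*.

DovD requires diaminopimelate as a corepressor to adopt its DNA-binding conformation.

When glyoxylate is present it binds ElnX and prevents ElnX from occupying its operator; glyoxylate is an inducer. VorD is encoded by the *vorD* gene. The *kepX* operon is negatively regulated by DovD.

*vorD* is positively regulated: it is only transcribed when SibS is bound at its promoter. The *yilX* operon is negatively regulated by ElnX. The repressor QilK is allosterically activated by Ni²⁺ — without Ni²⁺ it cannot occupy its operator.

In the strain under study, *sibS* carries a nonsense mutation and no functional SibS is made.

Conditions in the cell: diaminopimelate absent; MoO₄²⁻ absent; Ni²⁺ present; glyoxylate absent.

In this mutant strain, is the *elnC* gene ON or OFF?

Diaminopimelate is absent, so DovD is inactive.
With no repressor bound, *kepX* is transcribed.
So KepX is produced and active.
Ni²⁺ is present, so QilK is active.
SibS is non-functional in this strain, so it has no effect.
Required activator SibS is absent, so *vorD* is not transcribed.
So VorD is not produced.
With repressor KepX bound, *elnC* is not transcribed.

OFF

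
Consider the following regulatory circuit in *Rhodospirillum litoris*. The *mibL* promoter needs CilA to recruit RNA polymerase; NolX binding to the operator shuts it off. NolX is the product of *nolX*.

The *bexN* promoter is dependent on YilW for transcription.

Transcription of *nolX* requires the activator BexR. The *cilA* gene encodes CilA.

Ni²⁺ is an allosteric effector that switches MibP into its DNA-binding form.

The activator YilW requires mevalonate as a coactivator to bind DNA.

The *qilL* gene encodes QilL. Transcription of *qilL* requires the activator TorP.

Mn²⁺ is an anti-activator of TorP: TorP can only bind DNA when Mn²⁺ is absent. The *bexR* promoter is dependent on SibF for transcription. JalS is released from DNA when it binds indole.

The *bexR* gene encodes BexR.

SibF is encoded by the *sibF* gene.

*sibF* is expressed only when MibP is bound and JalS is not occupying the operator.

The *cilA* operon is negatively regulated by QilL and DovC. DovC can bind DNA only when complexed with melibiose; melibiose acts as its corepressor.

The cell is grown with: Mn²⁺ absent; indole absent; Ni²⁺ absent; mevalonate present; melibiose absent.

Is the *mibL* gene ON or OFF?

OFF

Ni²⁺ is absent, so MibP is inactive.
Indole is absent, so JalS is active.
With repressor JalS bound, *sibF* is not transcribed.
So SibF is not produced.
Required activator SibF is absent, so *bexR* is not transcribed.
So BexR is not produced.
Required activator BexR is absent, so *nolX* is not transcribed.
So NolX is not produced.
Mn²⁺ is absent, so TorP is active.
No repressor is bound and TorP is active, so *qilL* is transcribed.
So QilL is produced and active.
Melibiose is absent, so DovC is inactive.
With repressor QilL bound, *cilA* is not transcribed.
So CilA is not produced.
Required activator CilA is absent, so *mibL* is not transcribed.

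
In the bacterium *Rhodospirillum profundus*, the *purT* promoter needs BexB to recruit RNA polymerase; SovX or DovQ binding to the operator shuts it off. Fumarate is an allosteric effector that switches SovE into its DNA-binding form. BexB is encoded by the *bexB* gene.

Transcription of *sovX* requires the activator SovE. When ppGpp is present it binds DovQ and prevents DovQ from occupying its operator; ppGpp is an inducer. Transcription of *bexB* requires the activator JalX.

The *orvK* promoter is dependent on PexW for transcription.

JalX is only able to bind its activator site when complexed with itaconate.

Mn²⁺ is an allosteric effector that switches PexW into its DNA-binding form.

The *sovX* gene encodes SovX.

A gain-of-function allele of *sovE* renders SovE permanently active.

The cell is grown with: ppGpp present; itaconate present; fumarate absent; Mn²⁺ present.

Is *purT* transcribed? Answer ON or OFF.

Itaconate is present, so JalX is active.
No repressor is bound and JalX is active, so *bexB* is transcribed.
So BexB is produced and active.
SovE is constitutively active in this strain.
No repressor is bound and SovE is active, so *sovX* is transcribed.
So SovX is produced and active.
ppGpp is present, so DovQ is inactive.
With repressor SovX bound, *purT* is not transcribed.

OFF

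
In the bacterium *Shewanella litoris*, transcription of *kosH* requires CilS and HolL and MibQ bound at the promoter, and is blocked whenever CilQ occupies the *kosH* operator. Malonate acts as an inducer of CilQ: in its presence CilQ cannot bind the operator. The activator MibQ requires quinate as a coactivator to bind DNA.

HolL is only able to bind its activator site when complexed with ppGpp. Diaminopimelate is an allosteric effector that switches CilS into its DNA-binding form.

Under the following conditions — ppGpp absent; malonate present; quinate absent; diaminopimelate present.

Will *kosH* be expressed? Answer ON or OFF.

OFF

Diaminopimelate is present, so CilS is active.
ppGpp is absent, so HolL is inactive.
Quinate is absent, so MibQ is inactive.
Malonate is present, so CilQ is inactive.
Required activator HolL is absent, so *kosH* is not transcribed.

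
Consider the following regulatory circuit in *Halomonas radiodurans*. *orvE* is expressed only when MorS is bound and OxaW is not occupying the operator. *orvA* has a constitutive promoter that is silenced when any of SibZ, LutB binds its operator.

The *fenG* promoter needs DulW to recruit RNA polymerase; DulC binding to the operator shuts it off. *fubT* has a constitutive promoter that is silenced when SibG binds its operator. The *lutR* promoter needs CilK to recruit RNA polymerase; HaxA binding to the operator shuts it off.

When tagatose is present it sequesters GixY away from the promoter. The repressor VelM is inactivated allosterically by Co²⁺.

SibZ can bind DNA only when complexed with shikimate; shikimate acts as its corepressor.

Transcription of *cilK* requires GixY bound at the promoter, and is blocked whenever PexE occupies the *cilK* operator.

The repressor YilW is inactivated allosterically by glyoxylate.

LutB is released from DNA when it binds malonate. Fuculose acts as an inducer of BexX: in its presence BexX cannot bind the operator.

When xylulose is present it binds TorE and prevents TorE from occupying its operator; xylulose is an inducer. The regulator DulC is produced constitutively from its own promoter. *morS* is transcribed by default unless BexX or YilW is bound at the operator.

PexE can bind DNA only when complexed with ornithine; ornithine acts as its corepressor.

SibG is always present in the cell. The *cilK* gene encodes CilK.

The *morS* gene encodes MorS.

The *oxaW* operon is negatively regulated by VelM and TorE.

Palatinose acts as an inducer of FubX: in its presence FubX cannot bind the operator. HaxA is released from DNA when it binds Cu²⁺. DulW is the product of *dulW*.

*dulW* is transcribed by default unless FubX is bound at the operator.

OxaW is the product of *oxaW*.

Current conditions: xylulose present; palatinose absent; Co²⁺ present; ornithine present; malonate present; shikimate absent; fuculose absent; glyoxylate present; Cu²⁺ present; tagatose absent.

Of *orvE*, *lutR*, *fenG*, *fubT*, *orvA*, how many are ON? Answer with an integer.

1

Fuculose is absent, so BexX is active.
Glyoxylate is present, so YilW is inactive.
With repressor BexX bound, *morS* is not transcribed.
So MorS is not produced.
Co²⁺ is present, so VelM is inactive.
Xylulose is present, so TorE is inactive.
With no repressor bound, *oxaW* is transcribed.
So OxaW is produced and active.
With repressor OxaW bound, *orvE* is not transcribed.
→ *orvE* is OFF.
Ornithine is present, so PexE is active.
Tagatose is absent, so GixY is active.
With repressor PexE bound, *cilK* is not transcribed.
So CilK is not produced.
Cu²⁺ is present, so HaxA is inactive.
Required activator CilK is absent, so *lutR* is not transcribed.
→ *lutR* is OFF.
Palatinose is absent, so FubX is active.
With repressor FubX bound, *dulW* is not transcribed.
So DulW is not produced.
DulC is produced constitutively and is active.
With repressor DulC bound, *fenG* is not transcribed.
→ *fenG* is OFF.
SibG is produced constitutively and is active.
With repressor SibG bound, *fubT* is not transcribed.
→ *fubT* is OFF.
Shikimate is absent, so SibZ is inactive.
Malonate is present, so LutB is inactive.
With no repressor bound, *orvA* is transcribed.
→ *orvA* is ON.
1 of the 5 genes is transcribed.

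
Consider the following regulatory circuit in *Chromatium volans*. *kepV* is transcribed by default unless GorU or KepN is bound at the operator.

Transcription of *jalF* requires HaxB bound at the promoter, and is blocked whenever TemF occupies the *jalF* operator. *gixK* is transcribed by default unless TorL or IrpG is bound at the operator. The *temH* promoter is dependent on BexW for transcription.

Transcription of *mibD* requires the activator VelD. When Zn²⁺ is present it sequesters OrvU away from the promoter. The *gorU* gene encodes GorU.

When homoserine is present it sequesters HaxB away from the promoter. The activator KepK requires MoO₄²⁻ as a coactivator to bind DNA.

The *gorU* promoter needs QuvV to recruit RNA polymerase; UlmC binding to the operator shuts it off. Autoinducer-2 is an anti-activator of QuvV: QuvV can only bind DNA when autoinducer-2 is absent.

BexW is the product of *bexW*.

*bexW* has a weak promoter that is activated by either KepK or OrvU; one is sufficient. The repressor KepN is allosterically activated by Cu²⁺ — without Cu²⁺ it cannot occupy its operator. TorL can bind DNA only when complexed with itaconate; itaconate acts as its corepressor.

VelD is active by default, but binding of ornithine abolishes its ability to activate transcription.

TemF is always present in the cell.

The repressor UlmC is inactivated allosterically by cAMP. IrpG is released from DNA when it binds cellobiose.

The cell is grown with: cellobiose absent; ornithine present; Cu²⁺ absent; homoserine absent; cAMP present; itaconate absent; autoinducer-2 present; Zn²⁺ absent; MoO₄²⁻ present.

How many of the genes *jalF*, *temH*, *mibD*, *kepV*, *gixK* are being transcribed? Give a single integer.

2

TemF is produced constitutively and is active.
Homoserine is absent, so HaxB is active.
With repressor TemF bound, *jalF* is not transcribed.
→ *jalF* is OFF.
MoO₄²⁻ is present, so KepK is active.
Zn²⁺ is absent, so OrvU is active.
Activator KepK is present, so *bexW* is transcribed.
So BexW is produced and active.
No repressor is bound and BexW is active, so *temH* is transcribed.
→ *temH* is ON.
Ornithine is present, so VelD is inactive.
Required activator VelD is absent, so *mibD* is not transcribed.
→ *mibD* is OFF.
cAMP is present, so UlmC is inactive.
Autoinducer-2 is present, so QuvV is inactive.
Required activator QuvV is absent, so *gorU* is not transcribed.
So GorU is not produced.
Cu²⁺ is absent, so KepN is inactive.
With no repressor bound, *kepV* is transcribed.
→ *kepV* is ON.
Itaconate is absent, so TorL is inactive.
Cellobiose is absent, so IrpG is active.
With repressor IrpG bound, *gixK* is not transcribed.
→ *gixK* is OFF.
2 of the 5 genes are transcribed.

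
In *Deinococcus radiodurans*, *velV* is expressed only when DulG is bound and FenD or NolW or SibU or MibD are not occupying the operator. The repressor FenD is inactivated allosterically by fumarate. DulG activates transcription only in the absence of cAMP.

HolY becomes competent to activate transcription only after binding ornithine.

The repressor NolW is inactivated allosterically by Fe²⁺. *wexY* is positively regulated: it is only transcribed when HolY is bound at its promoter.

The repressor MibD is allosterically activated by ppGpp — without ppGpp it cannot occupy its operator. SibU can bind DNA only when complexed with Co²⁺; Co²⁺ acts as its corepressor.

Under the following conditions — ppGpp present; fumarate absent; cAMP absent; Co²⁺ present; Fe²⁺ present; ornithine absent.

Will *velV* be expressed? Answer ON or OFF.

Fumarate is absent, so FenD is active.
Fe²⁺ is present, so NolW is inactive.
Co²⁺ is present, so SibU is active.
ppGpp is present, so MibD is active.
cAMP is absent, so DulG is active.
With repressor FenD bound, *velV* is not transcribed.

OFF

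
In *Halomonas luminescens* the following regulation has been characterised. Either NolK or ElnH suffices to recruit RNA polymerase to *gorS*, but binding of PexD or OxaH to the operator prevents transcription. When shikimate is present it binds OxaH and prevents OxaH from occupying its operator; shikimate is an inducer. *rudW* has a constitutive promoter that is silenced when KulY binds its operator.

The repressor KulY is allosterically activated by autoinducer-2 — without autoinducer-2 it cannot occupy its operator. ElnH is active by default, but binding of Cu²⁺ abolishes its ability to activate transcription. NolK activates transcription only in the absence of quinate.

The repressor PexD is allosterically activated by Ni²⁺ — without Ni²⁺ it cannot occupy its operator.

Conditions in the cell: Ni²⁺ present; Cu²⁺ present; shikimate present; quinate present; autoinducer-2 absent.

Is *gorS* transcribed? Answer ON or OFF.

OFF

Ni²⁺ is present, so PexD is active.
Quinate is present, so NolK is inactive.
Shikimate is present, so OxaH is inactive.
Cu²⁺ is present, so ElnH is inactive.
With repressor PexD bound, *gorS* is not transcribed.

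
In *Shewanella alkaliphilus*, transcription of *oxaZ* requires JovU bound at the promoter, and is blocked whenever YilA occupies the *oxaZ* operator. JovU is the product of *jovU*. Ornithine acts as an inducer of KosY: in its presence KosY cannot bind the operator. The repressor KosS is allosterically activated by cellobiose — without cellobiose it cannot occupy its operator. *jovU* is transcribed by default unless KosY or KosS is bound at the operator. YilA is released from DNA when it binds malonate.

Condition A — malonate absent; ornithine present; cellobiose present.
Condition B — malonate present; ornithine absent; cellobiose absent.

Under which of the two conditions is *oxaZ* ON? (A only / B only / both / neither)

neither

Condition A:
Malonate is absent, so YilA is active.
Ornithine is present, so KosY is inactive.
Cellobiose is present, so KosS is active.
With repressor KosS bound, *jovU* is not transcribed.
So JovU is not produced.
With repressor YilA bound, *oxaZ* is not transcribed.
→ *oxaZ* is OFF in A.
Condition B:
Malonate is present, so YilA is inactive.
Ornithine is absent, so KosY is active.
Cellobiose is absent, so KosS is inactive.
With repressor KosY bound, *jovU* is not transcribed.
So JovU is not produced.
Required activator JovU is absent, so *oxaZ* is not transcribed.
→ *oxaZ* is OFF in B.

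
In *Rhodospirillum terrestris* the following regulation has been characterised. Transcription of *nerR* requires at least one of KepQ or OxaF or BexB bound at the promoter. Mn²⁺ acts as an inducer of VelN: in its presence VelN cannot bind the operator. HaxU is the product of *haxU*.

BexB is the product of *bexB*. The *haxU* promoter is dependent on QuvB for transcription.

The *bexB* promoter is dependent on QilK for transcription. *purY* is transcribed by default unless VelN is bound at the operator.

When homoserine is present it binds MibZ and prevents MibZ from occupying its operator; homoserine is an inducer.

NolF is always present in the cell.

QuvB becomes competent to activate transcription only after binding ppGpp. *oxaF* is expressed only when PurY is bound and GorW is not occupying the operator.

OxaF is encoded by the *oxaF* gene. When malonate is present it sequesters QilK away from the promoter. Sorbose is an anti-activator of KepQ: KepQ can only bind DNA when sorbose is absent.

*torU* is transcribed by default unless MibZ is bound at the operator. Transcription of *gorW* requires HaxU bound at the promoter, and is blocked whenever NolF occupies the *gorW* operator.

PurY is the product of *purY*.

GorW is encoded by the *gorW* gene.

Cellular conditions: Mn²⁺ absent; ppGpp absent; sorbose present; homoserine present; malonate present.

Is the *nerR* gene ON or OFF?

Sorbose is present, so KepQ is inactive.
NolF is produced constitutively and is active.
ppGpp is absent, so QuvB is inactive.
Required activator QuvB is absent, so *haxU* is not transcribed.
So HaxU is not produced.
With repressor NolF bound, *gorW* is not transcribed.
So GorW is not produced.
Mn²⁺ is absent, so VelN is active.
With repressor VelN bound, *purY* is not transcribed.
So PurY is not produced.
Required activator PurY is absent, so *oxaF* is not transcribed.
So OxaF is not produced.
Malonate is present, so QilK is inactive.
Required activator QilK is absent, so *bexB* is not transcribed.
So BexB is not produced.
No activator is available at the *nerR* promoter, so *nerR* is not transcribed.

OFF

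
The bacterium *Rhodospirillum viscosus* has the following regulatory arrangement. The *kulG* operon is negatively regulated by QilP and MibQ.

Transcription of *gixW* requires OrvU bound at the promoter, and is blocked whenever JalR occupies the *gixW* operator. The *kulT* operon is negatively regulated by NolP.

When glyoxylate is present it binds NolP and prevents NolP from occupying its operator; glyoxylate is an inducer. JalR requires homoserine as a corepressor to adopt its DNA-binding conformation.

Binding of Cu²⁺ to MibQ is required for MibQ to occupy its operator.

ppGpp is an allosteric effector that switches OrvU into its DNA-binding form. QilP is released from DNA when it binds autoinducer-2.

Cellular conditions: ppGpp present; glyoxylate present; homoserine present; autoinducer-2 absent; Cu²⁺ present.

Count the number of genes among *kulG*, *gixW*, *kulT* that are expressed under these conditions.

1

Autoinducer-2 is absent, so QilP is active.
Cu²⁺ is present, so MibQ is active.
With repressor QilP bound, *kulG* is not transcribed.
→ *kulG* is OFF.
ppGpp is present, so OrvU is active.
Homoserine is present, so JalR is active.
With repressor JalR bound, *gixW* is not transcribed.
→ *gixW* is OFF.
Glyoxylate is present, so NolP is inactive.
With no repressor bound, *kulT* is transcribed.
→ *kulT* is ON.
1 of the 3 genes is transcribed.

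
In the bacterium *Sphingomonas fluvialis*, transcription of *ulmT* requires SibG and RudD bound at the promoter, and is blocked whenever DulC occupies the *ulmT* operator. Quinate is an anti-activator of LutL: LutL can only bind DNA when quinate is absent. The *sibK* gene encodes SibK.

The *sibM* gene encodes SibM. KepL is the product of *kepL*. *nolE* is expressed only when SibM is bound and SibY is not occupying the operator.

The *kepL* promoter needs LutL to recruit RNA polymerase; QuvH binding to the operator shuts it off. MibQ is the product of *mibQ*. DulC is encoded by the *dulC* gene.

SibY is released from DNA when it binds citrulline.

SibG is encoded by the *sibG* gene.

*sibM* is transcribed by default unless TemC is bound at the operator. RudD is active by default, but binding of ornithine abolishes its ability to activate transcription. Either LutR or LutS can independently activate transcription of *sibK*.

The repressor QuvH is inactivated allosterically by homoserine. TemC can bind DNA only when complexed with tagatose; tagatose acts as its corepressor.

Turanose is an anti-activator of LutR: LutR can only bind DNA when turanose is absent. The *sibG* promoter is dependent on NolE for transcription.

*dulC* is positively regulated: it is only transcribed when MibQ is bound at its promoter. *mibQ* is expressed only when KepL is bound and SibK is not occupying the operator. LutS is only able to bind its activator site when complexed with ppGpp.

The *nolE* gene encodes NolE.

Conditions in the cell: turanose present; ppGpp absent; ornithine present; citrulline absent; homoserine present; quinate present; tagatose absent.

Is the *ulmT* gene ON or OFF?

Turanose is present, so LutR is inactive.
ppGpp is absent, so LutS is inactive.
No activator is available at the *sibK* promoter, so *sibK* is not transcribed.
So SibK is not produced.
Quinate is present, so LutL is inactive.
Homoserine is present, so QuvH is inactive.
Required activator LutL is absent, so *kepL* is not transcribed.
So KepL is not produced.
Required activator KepL is absent, so *mibQ* is not transcribed.
So MibQ is not produced.
Required activator MibQ is absent, so *dulC* is not transcribed.
So DulC is not produced.
Tagatose is absent, so TemC is inactive.
With no repressor bound, *sibM* is transcribed.
So SibM is produced and active.
Citrulline is absent, so SibY is active.
With repressor SibY bound, *nolE* is not transcribed.
So NolE is not produced.
Required activator NolE is absent, so *sibG* is not transcribed.
So SibG is not produced.
Ornithine is present, so RudD is inactive.
Required activator SibG is absent, so *ulmT* is not transcribed.

OFF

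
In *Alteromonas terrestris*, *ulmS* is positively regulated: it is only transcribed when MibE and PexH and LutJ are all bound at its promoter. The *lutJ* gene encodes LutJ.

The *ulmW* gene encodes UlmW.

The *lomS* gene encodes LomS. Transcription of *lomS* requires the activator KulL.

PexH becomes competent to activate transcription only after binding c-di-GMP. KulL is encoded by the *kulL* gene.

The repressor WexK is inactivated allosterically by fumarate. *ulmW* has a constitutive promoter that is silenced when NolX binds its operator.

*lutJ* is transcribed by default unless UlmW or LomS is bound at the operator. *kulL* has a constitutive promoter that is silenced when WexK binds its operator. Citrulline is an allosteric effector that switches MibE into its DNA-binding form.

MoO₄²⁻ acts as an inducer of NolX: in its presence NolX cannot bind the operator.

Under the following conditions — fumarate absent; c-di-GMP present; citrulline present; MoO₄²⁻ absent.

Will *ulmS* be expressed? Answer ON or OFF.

Citrulline is present, so MibE is active.
c-di-GMP is present, so PexH is active.
MoO₄²⁻ is absent, so NolX is active.
With repressor NolX bound, *ulmW* is not transcribed.
So UlmW is not produced.
Fumarate is absent, so WexK is active.
With repressor WexK bound, *kulL* is not transcribed.
So KulL is not produced.
Required activator KulL is absent, so *lomS* is not transcribed.
So LomS is not produced.
With no repressor bound, *lutJ* is transcribed.
So LutJ is produced and active.
No repressor is bound and MibE and PexH and LutJ are active, so *ulmS* is transcribed.

ON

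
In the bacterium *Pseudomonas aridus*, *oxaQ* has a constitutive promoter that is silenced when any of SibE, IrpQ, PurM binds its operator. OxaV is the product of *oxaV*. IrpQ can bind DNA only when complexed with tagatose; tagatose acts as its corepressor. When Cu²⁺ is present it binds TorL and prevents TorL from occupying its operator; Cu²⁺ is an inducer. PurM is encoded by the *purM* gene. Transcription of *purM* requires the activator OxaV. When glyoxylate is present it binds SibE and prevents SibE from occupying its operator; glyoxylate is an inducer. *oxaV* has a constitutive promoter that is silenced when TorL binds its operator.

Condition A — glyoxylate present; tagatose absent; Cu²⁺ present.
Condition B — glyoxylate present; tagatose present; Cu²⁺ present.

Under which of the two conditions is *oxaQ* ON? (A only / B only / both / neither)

Condition A:
Glyoxylate is present, so SibE is inactive.
Tagatose is absent, so IrpQ is inactive.
Cu²⁺ is present, so TorL is inactive.
With no repressor bound, *oxaV* is transcribed.
So OxaV is produced and active.
No repressor is bound and OxaV is active, so *purM* is transcribed.
So PurM is produced and active.
With repressor PurM bound, *oxaQ* is not transcribed.
→ *oxaQ* is OFF in A.
Condition B:
Glyoxylate is present, so SibE is inactive.
Tagatose is present, so IrpQ is active.
Cu²⁺ is present, so TorL is inactive.
With no repressor bound, *oxaV* is transcribed.
So OxaV is produced and active.
No repressor is bound and OxaV is active, so *purM* is transcribed.
So PurM is produced and active.
With repressor IrpQ bound, *oxaQ* is not transcribed.
→ *oxaQ* is OFF in B.

neither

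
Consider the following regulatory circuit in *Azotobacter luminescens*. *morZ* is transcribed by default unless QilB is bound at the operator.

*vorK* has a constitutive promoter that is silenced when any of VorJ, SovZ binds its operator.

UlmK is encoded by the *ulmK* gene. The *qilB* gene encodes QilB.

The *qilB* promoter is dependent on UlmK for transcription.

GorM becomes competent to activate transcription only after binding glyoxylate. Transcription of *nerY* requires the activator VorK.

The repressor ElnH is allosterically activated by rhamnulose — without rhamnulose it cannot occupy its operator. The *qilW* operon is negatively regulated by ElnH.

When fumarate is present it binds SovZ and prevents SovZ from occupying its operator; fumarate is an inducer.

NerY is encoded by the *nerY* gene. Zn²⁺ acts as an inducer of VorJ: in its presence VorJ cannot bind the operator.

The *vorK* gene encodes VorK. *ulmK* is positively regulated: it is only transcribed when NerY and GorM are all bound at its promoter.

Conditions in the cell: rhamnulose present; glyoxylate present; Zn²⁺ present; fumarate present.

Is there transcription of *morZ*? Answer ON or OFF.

Zn²⁺ is present, so VorJ is inactive.
Fumarate is present, so SovZ is inactive.
With no repressor bound, *vorK* is transcribed.
So VorK is produced and active.
No repressor is bound and VorK is active, so *nerY* is transcribed.
So NerY is produced and active.
Glyoxylate is present, so GorM is active.
No repressor is bound and NerY and GorM are active, so *ulmK* is transcribed.
So UlmK is produced and active.
No repressor is bound and UlmK is active, so *qilB* is transcribed.
So QilB is produced and active.
With repressor QilB bound, *morZ* is not transcribed.

OFF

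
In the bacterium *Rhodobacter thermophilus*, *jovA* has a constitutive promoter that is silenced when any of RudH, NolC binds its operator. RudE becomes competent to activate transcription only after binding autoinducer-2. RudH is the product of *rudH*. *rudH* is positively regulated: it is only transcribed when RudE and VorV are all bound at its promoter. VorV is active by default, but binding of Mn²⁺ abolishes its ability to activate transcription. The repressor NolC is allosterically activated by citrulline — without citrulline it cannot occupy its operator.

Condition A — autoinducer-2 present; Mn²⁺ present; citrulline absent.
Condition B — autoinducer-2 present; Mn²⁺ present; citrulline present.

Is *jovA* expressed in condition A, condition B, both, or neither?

Condition A:
Autoinducer-2 is present, so RudE is active.
Mn²⁺ is present, so VorV is inactive.
Required activator VorV is absent, so *rudH* is not transcribed.
So RudH is not produced.
Citrulline is absent, so NolC is inactive.
With no repressor bound, *jovA* is transcribed.
→ *jovA* is ON in A.
Condition B:
Autoinducer-2 is present, so RudE is active.
Mn²⁺ is present, so VorV is inactive.
Required activator VorV is absent, so *rudH* is not transcribed.
So RudH is not produced.
Citrulline is present, so NolC is active.
With repressor NolC bound, *jovA* is not transcribed.
→ *jovA* is OFF in B.

A only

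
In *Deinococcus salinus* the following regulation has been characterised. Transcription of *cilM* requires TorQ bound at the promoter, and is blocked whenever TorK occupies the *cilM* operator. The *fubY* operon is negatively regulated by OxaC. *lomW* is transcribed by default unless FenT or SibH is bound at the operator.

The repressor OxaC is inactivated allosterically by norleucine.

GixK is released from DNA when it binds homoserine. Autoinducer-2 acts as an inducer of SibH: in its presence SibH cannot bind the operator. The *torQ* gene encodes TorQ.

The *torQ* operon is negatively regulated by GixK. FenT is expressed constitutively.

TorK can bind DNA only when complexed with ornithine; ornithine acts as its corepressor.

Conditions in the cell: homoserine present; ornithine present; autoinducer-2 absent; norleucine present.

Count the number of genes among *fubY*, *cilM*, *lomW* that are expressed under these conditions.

1

Norleucine is present, so OxaC is inactive.
With no repressor bound, *fubY* is transcribed.
→ *fubY* is ON.
Ornithine is present, so TorK is active.
Homoserine is present, so GixK is inactive.
With no repressor bound, *torQ* is transcribed.
So TorQ is produced and active.
With repressor TorK bound, *cilM* is not transcribed.
→ *cilM* is OFF.
FenT is produced constitutively and is active.
Autoinducer-2 is absent, so SibH is active.
With repressor FenT bound, *lomW* is not transcribed.
→ *lomW* is OFF.
1 of the 3 genes is transcribed.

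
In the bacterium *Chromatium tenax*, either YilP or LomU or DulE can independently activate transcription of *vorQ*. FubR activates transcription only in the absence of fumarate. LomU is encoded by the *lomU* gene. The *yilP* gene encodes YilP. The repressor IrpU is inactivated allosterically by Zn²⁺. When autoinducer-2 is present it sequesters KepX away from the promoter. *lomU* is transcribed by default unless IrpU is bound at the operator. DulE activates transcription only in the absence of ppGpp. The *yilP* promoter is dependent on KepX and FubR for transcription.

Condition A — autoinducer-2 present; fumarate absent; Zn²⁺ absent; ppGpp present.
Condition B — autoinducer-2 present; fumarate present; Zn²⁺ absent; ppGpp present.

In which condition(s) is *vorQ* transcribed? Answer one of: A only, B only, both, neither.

Condition A:
Autoinducer-2 is present, so KepX is inactive.
Fumarate is absent, so FubR is active.
Required activator KepX is absent, so *yilP* is not transcribed.
So YilP is not produced.
Zn²⁺ is absent, so IrpU is active.
With repressor IrpU bound, *lomU* is not transcribed.
So LomU is not produced.
ppGpp is present, so DulE is inactive.
No activator is available at the *vorQ* promoter, so *vorQ* is not transcribed.
→ *vorQ* is OFF in A.
Condition B:
Autoinducer-2 is present, so KepX is inactive.
Fumarate is present, so FubR is inactive.
Required activator KepX is absent, so *yilP* is not transcribed.
So YilP is not produced.
Zn²⁺ is absent, so IrpU is active.
With repressor IrpU bound, *lomU* is not transcribed.
So LomU is not produced.
ppGpp is present, so DulE is inactive.
No activator is available at the *vorQ* promoter, so *vorQ* is not transcribed.
→ *vorQ* is OFF in B.

neither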